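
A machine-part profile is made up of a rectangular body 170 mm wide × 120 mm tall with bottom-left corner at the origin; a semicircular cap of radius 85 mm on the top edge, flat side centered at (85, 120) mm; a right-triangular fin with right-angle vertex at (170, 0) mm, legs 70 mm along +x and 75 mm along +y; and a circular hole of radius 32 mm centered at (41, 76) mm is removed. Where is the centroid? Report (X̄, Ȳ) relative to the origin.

rectangular body: A = 170 × 120 = 20400.00, centroid at (85.00, 60.00).
semicircular top: A = ½π·85² = 11349.00, centroid at (85.00, 156.08).
triangular fin: A = ½·70·75 = 2625.00, centroid at (193.33, 25.00).
hole: A = −π·32² = -3216.99, centroid at (41.00, 76.00).
ΣA = 31157.01 mm²
ΣAX̄ = (20400.00)(85.00) + (11349.00)(85.00) + (2625.00)(193.33) + (-3216.99)(41.00) = 3074268.67 mm³
ΣAȲ = (20400.00)(60.00) + (11349.00)(156.08) + (2625.00)(25.00) + (-3216.99)(76.00) = 2816430.78 mm³
X̄ = 3074268.67 / 31157.01 = 98.67 mm
Ȳ = 2816430.78 / 31157.01 = 90.39 mm

X̄ = 98.67 mm, Ȳ = 90.39 mm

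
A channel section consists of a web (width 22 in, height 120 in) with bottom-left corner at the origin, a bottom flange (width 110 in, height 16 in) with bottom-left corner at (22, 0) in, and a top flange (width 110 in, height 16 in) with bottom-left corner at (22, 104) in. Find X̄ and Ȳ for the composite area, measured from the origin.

X̄ = 48.71 in, Ȳ = 60.00 in

web: A = 22 × 120 = 2640.00, centroid at (11.00, 60.00).
bottom flange: A = 110 × 16 = 1760.00, centroid at (77.00, 8.00).
top flange: A = 110 × 16 = 1760.00, centroid at (77.00, 112.00).
ΣA = 6160.00 in², ΣAX̄ = 300080.00 in³, ΣAȲ = 369600.00 in³.
X̄ = 300080.00/6160.00 = 48.71 in; Ȳ = 369600.00/6160.00 = 60.00 in.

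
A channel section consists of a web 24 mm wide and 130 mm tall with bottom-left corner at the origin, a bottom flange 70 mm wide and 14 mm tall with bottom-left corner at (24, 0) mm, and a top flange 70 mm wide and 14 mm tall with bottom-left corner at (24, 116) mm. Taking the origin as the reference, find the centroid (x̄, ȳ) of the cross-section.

web: A = 24 × 130 = 3120.00, centroid at (12.00, 65.00).
bottom flange: A = 70 × 14 = 980.00, centroid at (59.00, 7.00).
top flange: A = 70 × 14 = 980.00, centroid at (59.00, 123.00).
ΣA = 5080.00 mm²
ΣAx̄ = (3120.00)(12.00) + (980.00)(59.00) + (980.00)(59.00) = 153080.00 mm³
ΣAȳ = (3120.00)(65.00) + (980.00)(7.00) + (980.00)(123.00) = 330200.00 mm³
x̄ = 153080.00 / 5080.00 = 30.13 mm
ȳ = 330200.00 / 5080.00 = 65.00 mm

x̄ = 30.13 mm, ȳ = 65.00 mm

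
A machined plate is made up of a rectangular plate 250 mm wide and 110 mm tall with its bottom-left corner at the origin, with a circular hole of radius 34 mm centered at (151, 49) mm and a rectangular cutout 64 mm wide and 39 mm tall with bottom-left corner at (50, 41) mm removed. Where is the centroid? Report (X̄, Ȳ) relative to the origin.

Part | A | x̄ᵢ | ȳᵢ | A·x̄ᵢ | A·ȳᵢ
plate | 27500.00 | 125.00 | 55.00 | 3437500.00 | 1512500.00
hole 1 | -3631.68 | 151.00 | 49.00 | -548383.85 | -177952.37
hole 2 | -2496.00 | 82.00 | 60.50 | -204672.00 | -151008.00
Σ | 21372.32 |  |  | 2684444.15 | 1183539.63
X̄ = 2684444.15 / 21372.32 = 125.60 mm
Ȳ = 1183539.63 / 21372.32 = 55.38 mm

X̄ = 125.60 mm, Ȳ = 55.38 mm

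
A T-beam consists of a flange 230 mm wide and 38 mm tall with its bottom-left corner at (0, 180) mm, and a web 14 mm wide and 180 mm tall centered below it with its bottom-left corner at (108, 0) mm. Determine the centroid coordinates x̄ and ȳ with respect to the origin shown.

x̄ = 115.00 mm, ȳ = 174.61 mm

Part | A | x̄ᵢ | ȳᵢ | A·x̄ᵢ | A·ȳᵢ
web | 2520.00 | 115.00 | 90.00 | 289800.00 | 226800.00
flange | 8740.00 | 115.00 | 199.00 | 1005100.00 | 1739260.00
Σ | 11260.00 |  |  | 1294900.00 | 1966060.00
x̄ = 1294900.00 / 11260.00 = 115.00 mm
ȳ = 1966060.00 / 11260.00 = 174.61 mm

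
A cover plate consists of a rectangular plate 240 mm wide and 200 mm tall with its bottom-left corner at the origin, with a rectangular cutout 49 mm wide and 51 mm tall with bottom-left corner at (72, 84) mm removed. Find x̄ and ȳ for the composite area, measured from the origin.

plate: A = 240 × 200 = 48000.00, centroid at (120.00, 100.00).
hole: A = −(49 × 51) = -2499.00, centroid at (96.50, 109.50).
ΣA = 45501.00 mm²
ΣAx̄ = (48000.00)(120.00) + (-2499.00)(96.50) = 5518846.50 mm³
ΣAȳ = (48000.00)(100.00) + (-2499.00)(109.50) = 4526359.50 mm³
x̄ = 5518846.50 / 45501.00 = 121.29 mm
ȳ = 4526359.50 / 45501.00 = 99.48 mm

x̄ = 121.29 mm, ȳ = 99.48 mm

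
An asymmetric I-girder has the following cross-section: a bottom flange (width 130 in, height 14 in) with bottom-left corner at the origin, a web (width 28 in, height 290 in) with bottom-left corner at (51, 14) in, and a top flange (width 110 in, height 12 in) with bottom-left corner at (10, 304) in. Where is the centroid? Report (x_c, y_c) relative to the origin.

bottom flange: A = 130 × 14 = 1820.00, centroid at (65.00, 7.00).
web: A = 28 × 290 = 8120.00, centroid at (65.00, 159.00).
top flange: A = 110 × 12 = 1320.00, centroid at (65.00, 310.00).
ΣA = 11260.00 in², ΣAx_c = 731900.00 in³, ΣAy_c = 1713020.00 in³.
x_c = 731900.00/11260.00 = 65.00 in; y_c = 1713020.00/11260.00 = 152.13 in.

x_c = 65.00 in, y_c = 152.13 in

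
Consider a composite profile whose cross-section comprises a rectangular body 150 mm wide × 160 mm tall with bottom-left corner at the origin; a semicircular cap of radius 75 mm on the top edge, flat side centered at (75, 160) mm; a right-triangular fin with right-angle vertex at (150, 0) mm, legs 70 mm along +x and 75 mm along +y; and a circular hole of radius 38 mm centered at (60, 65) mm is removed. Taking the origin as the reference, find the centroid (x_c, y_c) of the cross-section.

rectangular body: A = 150 × 160 = 24000.00, centroid at (75.00, 80.00).
semicircular top: A = ½π·75² = 8835.73, centroid at (75.00, 191.83).
triangular fin: A = ½·70·75 = 2625.00, centroid at (173.33, 25.00).
hole: A = −π·38² = -4536.46, centroid at (60.00, 65.00).
ΣA = 30924.27 mm²
ΣAx_c = (24000.00)(75.00) + (8835.73)(75.00) + (2625.00)(173.33) + (-4536.46)(60.00) = 2645492.11 mm³
ΣAy_c = (24000.00)(80.00) + (8835.73)(191.83) + (2625.00)(25.00) + (-4536.46)(65.00) = 3385721.81 mm³
x_c = 2645492.11 / 30924.27 = 85.55 mm
y_c = 3385721.81 / 30924.27 = 109.48 mm

x_c = 85.55 mm, y_c = 109.48 mm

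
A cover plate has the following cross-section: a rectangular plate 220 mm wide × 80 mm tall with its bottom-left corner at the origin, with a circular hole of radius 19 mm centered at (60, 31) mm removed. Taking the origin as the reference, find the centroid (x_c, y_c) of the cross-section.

x_c = 113.44 mm, y_c = 40.62 mm

plate: A = 220 × 80 = 17600.00, centroid at (110.00, 40.00).
hole: A = −π·19² = -1134.11, centroid at (60.00, 31.00).
ΣA = 16465.89 mm², ΣAx_c = 1867953.10 mm³, ΣAy_c = 668842.44 mm³.
x_c = 1867953.10/16465.89 = 113.44 mm; y_c = 668842.44/16465.89 = 40.62 mm.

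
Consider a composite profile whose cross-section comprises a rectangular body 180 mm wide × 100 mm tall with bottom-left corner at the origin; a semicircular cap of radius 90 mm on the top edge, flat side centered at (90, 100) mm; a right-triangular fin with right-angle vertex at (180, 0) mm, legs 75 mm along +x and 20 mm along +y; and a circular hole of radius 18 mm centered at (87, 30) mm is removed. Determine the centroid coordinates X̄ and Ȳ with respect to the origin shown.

rectangular body: A = 180 × 100 = 18000.00, centroid at (90.00, 50.00).
semicircular top: A = ½π·90² = 12723.45, centroid at (90.00, 138.20).
triangular fin: A = ½·75·20 = 750.00, centroid at (205.00, 6.67).
hole: A = −π·18² = -1017.88, centroid at (87.00, 30.00).
ΣA = 30455.57 mm², ΣAX̄ = 2830305.31 mm³, ΣAȲ = 2632808.74 mm³.
X̄ = 2830305.31/30455.57 = 92.93 mm; Ȳ = 2632808.74/30455.57 = 86.45 mm.

X̄ = 92.93 mm, Ȳ = 86.45 mm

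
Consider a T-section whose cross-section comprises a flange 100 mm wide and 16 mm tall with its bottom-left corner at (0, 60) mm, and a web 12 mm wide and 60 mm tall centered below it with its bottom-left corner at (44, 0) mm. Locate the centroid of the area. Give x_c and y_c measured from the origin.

x_c = 50.00 mm, y_c = 56.21 mm

web: A = 12 × 60 = 720.00, centroid at (50.00, 30.00).
flange: A = 100 × 16 = 1600.00, centroid at (50.00, 68.00).
ΣA = 2320.00 mm²
ΣAx_c = (720.00)(50.00) + (1600.00)(50.00) = 116000.00 mm³
ΣAy_c = (720.00)(30.00) + (1600.00)(68.00) = 130400.00 mm³
x_c = 116000.00 / 2320.00 = 50.00 mm
y_c = 130400.00 / 2320.00 = 56.21 mm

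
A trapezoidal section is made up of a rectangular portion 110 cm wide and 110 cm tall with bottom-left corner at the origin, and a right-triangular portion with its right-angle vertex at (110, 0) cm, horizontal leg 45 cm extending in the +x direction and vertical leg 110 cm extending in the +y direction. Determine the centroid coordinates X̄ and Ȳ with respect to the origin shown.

rectangular portion: A = 110 × 110 = 12100.00, centroid at (55.00, 55.00).
triangular portion: A = ½·45·110 = 2475.00, centroid at (125.00, 36.67).
ΣA = 14575.00 cm²
ΣAX̄ = (12100.00)(55.00) + (2475.00)(125.00) = 974875.00 cm³
ΣAȲ = (12100.00)(55.00) + (2475.00)(36.67) = 756250.00 cm³
X̄ = 974875.00 / 14575.00 = 66.89 cm
Ȳ = 756250.00 / 14575.00 = 51.89 cm

X̄ = 66.89 cm, Ȳ = 51.89 cm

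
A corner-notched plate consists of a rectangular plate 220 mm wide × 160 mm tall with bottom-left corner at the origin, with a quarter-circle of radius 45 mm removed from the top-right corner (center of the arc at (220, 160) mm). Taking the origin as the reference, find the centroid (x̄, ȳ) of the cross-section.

Part | A | x̄ᵢ | ȳᵢ | A·x̄ᵢ | A·ȳᵢ
plate | 35200.00 | 110.00 | 80.00 | 3872000.00 | 2816000.00
removed quarter-circle | -1590.43 | 200.90 | 140.90 | -319519.88 | -224094.00
Σ | 33609.57 |  |  | 3552480.12 | 2591906.00
x̄ = 3552480.12 / 33609.57 = 105.70 mm
ȳ = 2591906.00 / 33609.57 = 77.12 mm

x̄ = 105.70 mm, ȳ = 77.12 mm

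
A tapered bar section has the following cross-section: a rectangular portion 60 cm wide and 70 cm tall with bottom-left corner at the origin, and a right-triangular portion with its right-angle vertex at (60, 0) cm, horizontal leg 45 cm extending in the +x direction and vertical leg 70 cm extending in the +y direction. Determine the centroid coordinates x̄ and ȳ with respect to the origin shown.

Part | A | x̄ᵢ | ȳᵢ | A·x̄ᵢ | A·ȳᵢ
rectangular portion | 4200.00 | 30.00 | 35.00 | 126000.00 | 147000.00
triangular portion | 1575.00 | 75.00 | 23.33 | 118125.00 | 36750.00
Σ | 5775.00 |  |  | 244125.00 | 183750.00
x̄ = 244125.00 / 5775.00 = 42.27 cm
ȳ = 183750.00 / 5775.00 = 31.82 cm

x̄ = 42.27 cm, ȳ = 31.82 cm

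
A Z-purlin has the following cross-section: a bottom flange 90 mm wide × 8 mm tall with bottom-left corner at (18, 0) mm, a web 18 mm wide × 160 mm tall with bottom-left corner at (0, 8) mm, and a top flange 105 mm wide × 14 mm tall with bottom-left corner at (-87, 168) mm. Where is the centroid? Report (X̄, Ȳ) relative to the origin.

Part | A | x̄ᵢ | ȳᵢ | A·x̄ᵢ | A·ȳᵢ
bottom flange | 720.00 | 63.00 | 4.00 | 45360.00 | 2880.00
web | 2880.00 | 9.00 | 88.00 | 25920.00 | 253440.00
top flange | 1470.00 | -34.50 | 175.00 | -50715.00 | 257250.00
Σ | 5070.00 |  |  | 20565.00 | 513570.00
X̄ = 20565.00 / 5070.00 = 4.06 mm
Ȳ = 513570.00 / 5070.00 = 101.30 mm

X̄ = 4.06 mm, Ȳ = 101.30 mm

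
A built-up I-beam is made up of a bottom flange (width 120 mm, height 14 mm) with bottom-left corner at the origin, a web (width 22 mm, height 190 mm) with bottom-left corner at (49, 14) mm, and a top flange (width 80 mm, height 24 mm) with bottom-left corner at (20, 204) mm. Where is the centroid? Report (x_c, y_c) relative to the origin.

bottom flange: A = 120 × 14 = 1680.00, centroid at (60.00, 7.00).
web: A = 22 × 190 = 4180.00, centroid at (60.00, 109.00).
top flange: A = 80 × 24 = 1920.00, centroid at (60.00, 216.00).
ΣA = 7780.00 mm²
ΣAx_c = (1680.00)(60.00) + (4180.00)(60.00) + (1920.00)(60.00) = 466800.00 mm³
ΣAy_c = (1680.00)(7.00) + (4180.00)(109.00) + (1920.00)(216.00) = 882100.00 mm³
x_c = 466800.00 / 7780.00 = 60.00 mm
y_c = 882100.00 / 7780.00 = 113.38 mm

x_c = 60.00 mm, y_c = 113.38 mm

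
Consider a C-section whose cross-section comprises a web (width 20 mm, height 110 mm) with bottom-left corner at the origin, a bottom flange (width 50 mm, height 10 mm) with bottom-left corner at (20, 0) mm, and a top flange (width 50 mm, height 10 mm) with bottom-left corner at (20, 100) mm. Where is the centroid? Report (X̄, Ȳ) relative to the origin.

web: A = 20 × 110 = 2200.00, centroid at (10.00, 55.00).
bottom flange: A = 50 × 10 = 500.00, centroid at (45.00, 5.00).
top flange: A = 50 × 10 = 500.00, centroid at (45.00, 105.00).
ΣA = 3200.00 mm², ΣAX̄ = 67000.00 mm³, ΣAȲ = 176000.00 mm³.
X̄ = 67000.00/3200.00 = 20.94 mm; Ȳ = 176000.00/3200.00 = 55.00 mm.

X̄ = 20.94 mm, Ȳ = 55.00 mm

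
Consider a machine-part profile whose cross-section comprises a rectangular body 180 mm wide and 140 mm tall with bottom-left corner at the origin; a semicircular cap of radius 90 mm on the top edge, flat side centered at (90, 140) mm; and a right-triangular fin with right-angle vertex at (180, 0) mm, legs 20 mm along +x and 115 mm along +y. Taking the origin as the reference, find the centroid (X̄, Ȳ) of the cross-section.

Part | A | x̄ᵢ | ȳᵢ | A·x̄ᵢ | A·ȳᵢ
rectangular body | 25200.00 | 90.00 | 70.00 | 2268000.00 | 1764000.00
semicircular top | 12723.45 | 90.00 | 178.20 | 1145110.52 | 2267283.03
triangular fin | 1150.00 | 186.67 | 38.33 | 214666.67 | 44083.33
Σ | 39073.45 |  |  | 3627777.19 | 4075366.37
X̄ = 3627777.19 / 39073.45 = 92.85 mm
Ȳ = 4075366.37 / 39073.45 = 104.30 mm

X̄ = 92.85 mm, Ȳ = 104.30 mm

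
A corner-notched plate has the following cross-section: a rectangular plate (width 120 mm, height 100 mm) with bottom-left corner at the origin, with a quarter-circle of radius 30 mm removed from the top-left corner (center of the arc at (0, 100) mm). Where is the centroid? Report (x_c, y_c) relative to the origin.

plate: A = 120 × 100 = 12000.00, centroid at (60.00, 50.00).
removed quarter-circle: A = −¼π·30² = -706.86, centroid at (12.73, 87.27).
ΣA = 11293.14 mm²
ΣAx_c = (12000.00)(60.00) + (-706.86)(12.73) = 711000.00 mm³
ΣAy_c = (12000.00)(50.00) + (-706.86)(87.27) = 538314.17 mm³
x_c = 711000.00 / 11293.14 = 62.96 mm
y_c = 538314.17 / 11293.14 = 47.67 mm

x_c = 62.96 mm, y_c = 47.67 mm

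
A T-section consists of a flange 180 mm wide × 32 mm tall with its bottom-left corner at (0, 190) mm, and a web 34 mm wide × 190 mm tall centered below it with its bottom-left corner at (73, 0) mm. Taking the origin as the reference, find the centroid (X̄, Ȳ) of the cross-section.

web: A = 34 × 190 = 6460.00, centroid at (90.00, 95.00).
flange: A = 180 × 32 = 5760.00, centroid at (90.00, 206.00).
ΣA = 12220.00 mm²
ΣAX̄ = (6460.00)(90.00) + (5760.00)(90.00) = 1099800.00 mm³
ΣAȲ = (6460.00)(95.00) + (5760.00)(206.00) = 1800260.00 mm³
X̄ = 1099800.00 / 12220.00 = 90.00 mm
Ȳ = 1800260.00 / 12220.00 = 147.32 mm

X̄ = 90.00 mm, Ȳ = 147.32 mm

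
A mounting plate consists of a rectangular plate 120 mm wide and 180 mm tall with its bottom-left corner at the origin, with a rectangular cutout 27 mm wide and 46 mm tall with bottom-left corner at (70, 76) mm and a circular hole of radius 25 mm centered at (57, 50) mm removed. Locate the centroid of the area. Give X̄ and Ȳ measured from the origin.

plate: A = 120 × 180 = 21600.00, centroid at (60.00, 90.00).
hole 1: A = −(27 × 46) = -1242.00, centroid at (83.50, 99.00).
hole 2: A = −π·25² = -1963.50, centroid at (57.00, 50.00).
ΣA = 18394.50 mm²
ΣAX̄ = (21600.00)(60.00) + (-1242.00)(83.50) + (-1963.50)(57.00) = 1080373.76 mm³
ΣAȲ = (21600.00)(90.00) + (-1242.00)(99.00) + (-1963.50)(50.00) = 1722867.23 mm³
X̄ = 1080373.76 / 18394.50 = 58.73 mm
Ȳ = 1722867.23 / 18394.50 = 93.66 mm

X̄ = 58.73 mm, Ȳ = 93.66 mm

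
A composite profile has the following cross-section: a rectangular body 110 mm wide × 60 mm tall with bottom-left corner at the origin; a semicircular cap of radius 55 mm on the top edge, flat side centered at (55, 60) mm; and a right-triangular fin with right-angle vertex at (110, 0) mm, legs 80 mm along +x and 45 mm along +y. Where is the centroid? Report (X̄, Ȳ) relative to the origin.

X̄ = 66.18 mm, Ȳ = 47.22 mm

rectangular body: A = 110 × 60 = 6600.00, centroid at (55.00, 30.00).
semicircular top: A = ½π·55² = 4751.66, centroid at (55.00, 83.34).
triangular fin: A = ½·80·45 = 1800.00, centroid at (136.67, 15.00).
ΣA = 13151.66 mm², ΣAX̄ = 870341.24 mm³, ΣAȲ = 621016.20 mm³.
X̄ = 870341.24/13151.66 = 66.18 mm; Ȳ = 621016.20/13151.66 = 47.22 mm.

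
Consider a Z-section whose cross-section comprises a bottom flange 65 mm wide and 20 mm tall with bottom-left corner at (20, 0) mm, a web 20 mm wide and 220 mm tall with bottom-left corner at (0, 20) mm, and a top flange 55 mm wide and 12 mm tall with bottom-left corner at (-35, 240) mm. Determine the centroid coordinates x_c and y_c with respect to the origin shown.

x_c = 16.87 mm, y_c = 117.51 mm

bottom flange: A = 65 × 20 = 1300.00, centroid at (52.50, 10.00).
web: A = 20 × 220 = 4400.00, centroid at (10.00, 130.00).
top flange: A = 55 × 12 = 660.00, centroid at (-7.50, 246.00).
ΣA = 6360.00 mm²
ΣAx_c = (1300.00)(52.50) + (4400.00)(10.00) + (660.00)(-7.50) = 107300.00 mm³
ΣAy_c = (1300.00)(10.00) + (4400.00)(130.00) + (660.00)(246.00) = 747360.00 mm³
x_c = 107300.00 / 6360.00 = 16.87 mm
y_c = 747360.00 / 6360.00 = 117.51 mm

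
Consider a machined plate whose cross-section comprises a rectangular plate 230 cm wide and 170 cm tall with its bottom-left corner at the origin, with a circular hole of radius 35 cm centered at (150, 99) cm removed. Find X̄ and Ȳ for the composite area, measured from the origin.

X̄ = 111.18 cm, Ȳ = 83.47 cm

plate: A = 230 × 170 = 39100.00, centroid at (115.00, 85.00).
hole: A = −π·35² = -3848.45, centroid at (150.00, 99.00).
ΣA = 35251.55 cm², ΣAX̄ = 3919232.35 cm³, ΣAȲ = 2942503.35 cm³.
X̄ = 3919232.35/35251.55 = 111.18 cm; Ȳ = 2942503.35/35251.55 = 83.47 cm.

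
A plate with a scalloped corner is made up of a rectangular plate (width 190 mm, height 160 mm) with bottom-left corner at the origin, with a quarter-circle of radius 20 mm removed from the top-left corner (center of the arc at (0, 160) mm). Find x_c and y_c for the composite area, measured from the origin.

plate: A = 190 × 160 = 30400.00, centroid at (95.00, 80.00).
removed quarter-circle: A = −¼π·20² = -314.16, centroid at (8.49, 151.51).
ΣA = 30085.84 mm²
ΣAx_c = (30400.00)(95.00) + (-314.16)(8.49) = 2885333.33 mm³
ΣAy_c = (30400.00)(80.00) + (-314.16)(151.51) = 2384401.18 mm³
x_c = 2885333.33 / 30085.84 = 95.90 mm
y_c = 2384401.18 / 30085.84 = 79.25 mm

x_c = 95.90 mm, y_c = 79.25 mm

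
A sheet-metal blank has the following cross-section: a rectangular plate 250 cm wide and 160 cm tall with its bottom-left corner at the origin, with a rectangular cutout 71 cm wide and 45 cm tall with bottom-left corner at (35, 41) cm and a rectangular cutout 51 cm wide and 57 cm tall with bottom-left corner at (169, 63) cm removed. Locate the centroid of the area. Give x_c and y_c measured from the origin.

x_c = 124.18 cm, y_c = 80.57 cm

plate: A = 250 × 160 = 40000.00, centroid at (125.00, 80.00).
hole 1: A = −(71 × 45) = -3195.00, centroid at (70.50, 63.50).
hole 2: A = −(51 × 57) = -2907.00, centroid at (194.50, 91.50).
ΣA = 33898.00 cm², ΣAx_c = 4209341.00 cm³, ΣAy_c = 2731127.00 cm³.
x_c = 4209341.00/33898.00 = 124.18 cm; y_c = 2731127.00/33898.00 = 80.57 cm.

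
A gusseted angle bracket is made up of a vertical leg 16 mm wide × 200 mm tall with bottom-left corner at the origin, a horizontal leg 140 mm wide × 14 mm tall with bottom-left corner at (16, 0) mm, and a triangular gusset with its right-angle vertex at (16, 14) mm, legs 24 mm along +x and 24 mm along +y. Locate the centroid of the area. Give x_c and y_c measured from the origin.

vertical leg: A = 16 × 200 = 3200.00, centroid at (8.00, 100.00).
horizontal leg: A = 140 × 14 = 1960.00, centroid at (86.00, 7.00).
gusset: A = ½·24·24 = 288.00, centroid at (24.00, 22.00).
ΣA = 5448.00 mm², ΣAx_c = 201072.00 mm³, ΣAy_c = 340056.00 mm³.
x_c = 201072.00/5448.00 = 36.91 mm; y_c = 340056.00/5448.00 = 62.42 mm.

x_c = 36.91 mm, y_c = 62.42 mm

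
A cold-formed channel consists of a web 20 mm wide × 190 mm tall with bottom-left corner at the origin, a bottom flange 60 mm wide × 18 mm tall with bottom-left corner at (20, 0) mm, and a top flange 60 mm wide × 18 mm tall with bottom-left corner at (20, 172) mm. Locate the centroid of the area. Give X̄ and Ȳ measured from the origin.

web: A = 20 × 190 = 3800.00, centroid at (10.00, 95.00).
bottom flange: A = 60 × 18 = 1080.00, centroid at (50.00, 9.00).
top flange: A = 60 × 18 = 1080.00, centroid at (50.00, 181.00).
ΣA = 5960.00 mm²
ΣAX̄ = (3800.00)(10.00) + (1080.00)(50.00) + (1080.00)(50.00) = 146000.00 mm³
ΣAȲ = (3800.00)(95.00) + (1080.00)(9.00) + (1080.00)(181.00) = 566200.00 mm³
X̄ = 146000.00 / 5960.00 = 24.50 mm
Ȳ = 566200.00 / 5960.00 = 95.00 mm

X̄ = 24.50 mm, Ȳ = 95.00 mm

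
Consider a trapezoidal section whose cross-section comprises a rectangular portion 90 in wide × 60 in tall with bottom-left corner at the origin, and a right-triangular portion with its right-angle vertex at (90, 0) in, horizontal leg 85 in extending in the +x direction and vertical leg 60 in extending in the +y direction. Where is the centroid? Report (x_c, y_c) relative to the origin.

x_c = 68.52 in, y_c = 26.79 in

Part | A | x̄ᵢ | ȳᵢ | A·x̄ᵢ | A·ȳᵢ
rectangular portion | 5400.00 | 45.00 | 30.00 | 243000.00 | 162000.00
triangular portion | 2550.00 | 118.33 | 20.00 | 301750.00 | 51000.00
Σ | 7950.00 |  |  | 544750.00 | 213000.00
x_c = 544750.00 / 7950.00 = 68.52 in
y_c = 213000.00 / 7950.00 = 26.79 in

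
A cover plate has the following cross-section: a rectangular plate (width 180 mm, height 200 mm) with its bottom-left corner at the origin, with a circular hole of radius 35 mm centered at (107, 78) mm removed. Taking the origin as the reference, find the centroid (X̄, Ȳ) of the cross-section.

Part | A | x̄ᵢ | ȳᵢ | A·x̄ᵢ | A·ȳᵢ
plate | 36000.00 | 90.00 | 100.00 | 3240000.00 | 3600000.00
hole | -3848.45 | 107.00 | 78.00 | -411784.26 | -300179.18
Σ | 32151.55 |  |  | 2828215.74 | 3299820.82
X̄ = 2828215.74 / 32151.55 = 87.97 mm
Ȳ = 3299820.82 / 32151.55 = 102.63 mm

X̄ = 87.97 mm, Ȳ = 102.63 mm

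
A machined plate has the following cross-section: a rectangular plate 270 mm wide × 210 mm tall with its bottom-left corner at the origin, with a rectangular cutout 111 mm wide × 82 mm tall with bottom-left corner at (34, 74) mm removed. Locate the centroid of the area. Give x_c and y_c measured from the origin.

x_c = 143.70 mm, y_c = 103.09 mm

plate: A = 270 × 210 = 56700.00, centroid at (135.00, 105.00).
hole: A = −(111 × 82) = -9102.00, centroid at (89.50, 115.00).
ΣA = 47598.00 mm²
ΣAx_c = (56700.00)(135.00) + (-9102.00)(89.50) = 6839871.00 mm³
ΣAy_c = (56700.00)(105.00) + (-9102.00)(115.00) = 4906770.00 mm³
x_c = 6839871.00 / 47598.00 = 143.70 mm
y_c = 4906770.00 / 47598.00 = 103.09 mm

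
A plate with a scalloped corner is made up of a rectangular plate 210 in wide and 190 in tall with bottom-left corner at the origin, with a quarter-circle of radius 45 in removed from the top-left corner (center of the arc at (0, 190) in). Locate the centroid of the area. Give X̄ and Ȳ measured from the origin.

X̄ = 108.57 in, Ȳ = 91.85 in

plate: A = 210 × 190 = 39900.00, centroid at (105.00, 95.00).
removed quarter-circle: A = −¼π·45² = -1590.43, centroid at (19.10, 170.90).
ΣA = 38309.57 in²
ΣAX̄ = (39900.00)(105.00) + (-1590.43)(19.10) = 4159125.00 in³
ΣAȲ = (39900.00)(95.00) + (-1590.43)(170.90) = 3518693.06 in³
X̄ = 4159125.00 / 38309.57 = 108.57 in
Ȳ = 3518693.06 / 38309.57 = 91.85 in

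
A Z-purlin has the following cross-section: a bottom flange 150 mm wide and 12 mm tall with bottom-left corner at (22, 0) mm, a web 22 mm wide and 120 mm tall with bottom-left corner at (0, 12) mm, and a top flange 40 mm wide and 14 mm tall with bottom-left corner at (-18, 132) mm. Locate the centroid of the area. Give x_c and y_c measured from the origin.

bottom flange: A = 150 × 12 = 1800.00, centroid at (97.00, 6.00).
web: A = 22 × 120 = 2640.00, centroid at (11.00, 72.00).
top flange: A = 40 × 14 = 560.00, centroid at (2.00, 139.00).
ΣA = 5000.00 mm², ΣAx_c = 204760.00 mm³, ΣAy_c = 278720.00 mm³.
x_c = 204760.00/5000.00 = 40.95 mm; y_c = 278720.00/5000.00 = 55.74 mm.

x_c = 40.95 mm, y_c = 55.74 mm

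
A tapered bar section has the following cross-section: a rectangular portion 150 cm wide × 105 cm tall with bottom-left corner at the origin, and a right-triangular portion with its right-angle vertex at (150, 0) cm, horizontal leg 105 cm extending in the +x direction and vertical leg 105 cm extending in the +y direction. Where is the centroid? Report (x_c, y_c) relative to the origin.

Part | A | x̄ᵢ | ȳᵢ | A·x̄ᵢ | A·ȳᵢ
rectangular portion | 15750.00 | 75.00 | 52.50 | 1181250.00 | 826875.00
triangular portion | 5512.50 | 185.00 | 35.00 | 1019812.50 | 192937.50
Σ | 21262.50 |  |  | 2201062.50 | 1019812.50
x_c = 2201062.50 / 21262.50 = 103.52 cm
y_c = 1019812.50 / 21262.50 = 47.96 cm

x_c = 103.52 cm, y_c = 47.96 cm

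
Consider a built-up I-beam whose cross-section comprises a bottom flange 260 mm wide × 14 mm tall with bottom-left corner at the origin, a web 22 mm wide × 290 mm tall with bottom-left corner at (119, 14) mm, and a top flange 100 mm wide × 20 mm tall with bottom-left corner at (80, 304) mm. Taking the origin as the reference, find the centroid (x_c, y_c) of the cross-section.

bottom flange: A = 260 × 14 = 3640.00, centroid at (130.00, 7.00).
web: A = 22 × 290 = 6380.00, centroid at (130.00, 159.00).
top flange: A = 100 × 20 = 2000.00, centroid at (130.00, 314.00).
ΣA = 12020.00 mm²
ΣAx_c = (3640.00)(130.00) + (6380.00)(130.00) + (2000.00)(130.00) = 1562600.00 mm³
ΣAy_c = (3640.00)(7.00) + (6380.00)(159.00) + (2000.00)(314.00) = 1667900.00 mm³
x_c = 1562600.00 / 12020.00 = 130.00 mm
y_c = 1667900.00 / 12020.00 = 138.76 mm

x_c = 130.00 mm, y_c = 138.76 mm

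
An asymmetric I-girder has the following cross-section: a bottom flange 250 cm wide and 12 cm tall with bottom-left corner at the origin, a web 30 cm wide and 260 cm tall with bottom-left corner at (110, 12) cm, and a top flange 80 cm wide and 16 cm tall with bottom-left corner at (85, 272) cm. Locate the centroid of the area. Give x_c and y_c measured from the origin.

x_c = 125.00 cm, y_c = 122.85 cm

bottom flange: A = 250 × 12 = 3000.00, centroid at (125.00, 6.00).
web: A = 30 × 260 = 7800.00, centroid at (125.00, 142.00).
top flange: A = 80 × 16 = 1280.00, centroid at (125.00, 280.00).
ΣA = 12080.00 cm²
ΣAx_c = (3000.00)(125.00) + (7800.00)(125.00) + (1280.00)(125.00) = 1510000.00 cm³
ΣAy_c = (3000.00)(6.00) + (7800.00)(142.00) + (1280.00)(280.00) = 1484000.00 cm³
x_c = 1510000.00 / 12080.00 = 125.00 cm
y_c = 1484000.00 / 12080.00 = 122.85 cm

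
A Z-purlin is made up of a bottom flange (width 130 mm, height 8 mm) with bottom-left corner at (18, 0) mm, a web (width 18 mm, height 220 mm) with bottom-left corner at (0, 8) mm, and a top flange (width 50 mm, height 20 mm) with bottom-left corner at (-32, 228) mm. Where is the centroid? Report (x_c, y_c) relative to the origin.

x_c = 19.16 mm, y_c = 118.24 mm

Part | A | x̄ᵢ | ȳᵢ | A·x̄ᵢ | A·ȳᵢ
bottom flange | 1040.00 | 83.00 | 4.00 | 86320.00 | 4160.00
web | 3960.00 | 9.00 | 118.00 | 35640.00 | 467280.00
top flange | 1000.00 | -7.00 | 238.00 | -7000.00 | 238000.00
Σ | 6000.00 |  |  | 114960.00 | 709440.00
x_c = 114960.00 / 6000.00 = 19.16 mm
y_c = 709440.00 / 6000.00 = 118.24 mm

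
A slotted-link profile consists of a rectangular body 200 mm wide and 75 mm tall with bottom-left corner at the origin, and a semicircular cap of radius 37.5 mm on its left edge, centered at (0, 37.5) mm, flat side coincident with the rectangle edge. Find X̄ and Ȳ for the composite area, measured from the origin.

rectangular body: A = 200 × 75 = 15000.00, centroid at (100.00, 37.50).
semicircular end: A = ½π·37.5² = 2208.93, centroid at (-15.92, 37.50).
ΣA = 17208.93 mm², ΣAX̄ = 1464843.75 mm³, ΣAȲ = 645334.96 mm³.
X̄ = 1464843.75/17208.93 = 85.12 mm; Ȳ = 645334.96/17208.93 = 37.50 mm.

X̄ = 85.12 mm, Ȳ = 37.50 mm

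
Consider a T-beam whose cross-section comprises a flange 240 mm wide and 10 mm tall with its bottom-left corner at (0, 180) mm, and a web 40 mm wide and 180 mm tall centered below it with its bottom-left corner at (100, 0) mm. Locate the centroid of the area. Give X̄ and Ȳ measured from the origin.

web: A = 40 × 180 = 7200.00, centroid at (120.00, 90.00).
flange: A = 240 × 10 = 2400.00, centroid at (120.00, 185.00).
ΣA = 9600.00 mm², ΣAX̄ = 1152000.00 mm³, ΣAȲ = 1092000.00 mm³.
X̄ = 1152000.00/9600.00 = 120.00 mm; Ȳ = 1092000.00/9600.00 = 113.75 mm.

X̄ = 120.00 mm, Ȳ = 113.75 mm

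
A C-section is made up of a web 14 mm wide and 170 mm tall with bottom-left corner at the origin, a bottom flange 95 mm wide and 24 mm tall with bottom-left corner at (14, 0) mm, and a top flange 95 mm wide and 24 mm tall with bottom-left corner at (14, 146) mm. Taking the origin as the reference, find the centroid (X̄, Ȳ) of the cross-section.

web: A = 14 × 170 = 2380.00, centroid at (7.00, 85.00).
bottom flange: A = 95 × 24 = 2280.00, centroid at (61.50, 12.00).
top flange: A = 95 × 24 = 2280.00, centroid at (61.50, 158.00).
ΣA = 6940.00 mm²
ΣAX̄ = (2380.00)(7.00) + (2280.00)(61.50) + (2280.00)(61.50) = 297100.00 mm³
ΣAȲ = (2380.00)(85.00) + (2280.00)(12.00) + (2280.00)(158.00) = 589900.00 mm³
X̄ = 297100.00 / 6940.00 = 42.81 mm
Ȳ = 589900.00 / 6940.00 = 85.00 mm

X̄ = 42.81 mm, Ȳ = 85.00 mm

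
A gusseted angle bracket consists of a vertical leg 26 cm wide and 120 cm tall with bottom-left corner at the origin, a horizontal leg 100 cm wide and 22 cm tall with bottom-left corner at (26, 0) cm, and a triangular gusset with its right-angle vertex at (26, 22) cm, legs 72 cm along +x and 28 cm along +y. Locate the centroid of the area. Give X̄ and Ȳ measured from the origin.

X̄ = 40.80 cm, Ȳ = 38.40 cm

vertical leg: A = 26 × 120 = 3120.00, centroid at (13.00, 60.00).
horizontal leg: A = 100 × 22 = 2200.00, centroid at (76.00, 11.00).
gusset: A = ½·72·28 = 1008.00, centroid at (50.00, 31.33).
ΣA = 6328.00 cm²
ΣAX̄ = (3120.00)(13.00) + (2200.00)(76.00) + (1008.00)(50.00) = 258160.00 cm³
ΣAȲ = (3120.00)(60.00) + (2200.00)(11.00) + (1008.00)(31.33) = 242984.00 cm³
X̄ = 258160.00 / 6328.00 = 40.80 cm
Ȳ = 242984.00 / 6328.00 = 38.40 cm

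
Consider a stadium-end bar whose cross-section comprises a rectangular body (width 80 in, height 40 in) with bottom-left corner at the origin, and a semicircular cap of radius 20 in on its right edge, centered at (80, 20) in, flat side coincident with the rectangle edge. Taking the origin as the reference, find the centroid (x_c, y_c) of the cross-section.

x_c = 47.96 in, y_c = 20.00 in

Part | A | x̄ᵢ | ȳᵢ | A·x̄ᵢ | A·ȳᵢ
rectangular body | 3200.00 | 40.00 | 20.00 | 128000.00 | 64000.00
semicircular end | 628.32 | 88.49 | 20.00 | 55598.82 | 12566.37
Σ | 3828.32 |  |  | 183598.82 | 76566.37
x_c = 183598.82 / 3828.32 = 47.96 in
y_c = 76566.37 / 3828.32 = 20.00 in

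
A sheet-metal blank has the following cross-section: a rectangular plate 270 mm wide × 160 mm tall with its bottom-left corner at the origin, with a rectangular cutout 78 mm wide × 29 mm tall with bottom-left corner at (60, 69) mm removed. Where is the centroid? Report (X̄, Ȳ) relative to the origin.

X̄ = 136.99 mm, Ȳ = 79.81 mm

plate: A = 270 × 160 = 43200.00, centroid at (135.00, 80.00).
hole: A = −(78 × 29) = -2262.00, centroid at (99.00, 83.50).
ΣA = 40938.00 mm², ΣAX̄ = 5608062.00 mm³, ΣAȲ = 3267123.00 mm³.
X̄ = 5608062.00/40938.00 = 136.99 mm; Ȳ = 3267123.00/40938.00 = 79.81 mm.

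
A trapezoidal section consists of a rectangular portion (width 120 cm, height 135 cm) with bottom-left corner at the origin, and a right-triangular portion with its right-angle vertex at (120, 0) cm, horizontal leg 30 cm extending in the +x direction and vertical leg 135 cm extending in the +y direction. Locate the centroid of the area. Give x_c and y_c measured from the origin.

Part | A | x̄ᵢ | ȳᵢ | A·x̄ᵢ | A·ȳᵢ
rectangular portion | 16200.00 | 60.00 | 67.50 | 972000.00 | 1093500.00
triangular portion | 2025.00 | 130.00 | 45.00 | 263250.00 | 91125.00
Σ | 18225.00 |  |  | 1235250.00 | 1184625.00
x_c = 1235250.00 / 18225.00 = 67.78 cm
y_c = 1184625.00 / 18225.00 = 65.00 cm

x_c = 67.78 cm, y_c = 65.00 cm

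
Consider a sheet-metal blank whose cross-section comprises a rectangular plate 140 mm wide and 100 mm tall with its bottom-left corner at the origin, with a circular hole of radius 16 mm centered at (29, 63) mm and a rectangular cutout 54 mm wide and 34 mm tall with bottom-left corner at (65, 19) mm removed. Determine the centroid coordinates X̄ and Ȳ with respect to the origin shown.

X̄ = 69.35 mm, Ȳ = 51.34 mm

plate: A = 140 × 100 = 14000.00, centroid at (70.00, 50.00).
hole 1: A = −π·16² = -804.25, centroid at (29.00, 63.00).
hole 2: A = −(54 × 34) = -1836.00, centroid at (92.00, 36.00).
ΣA = 11359.75 mm²
ΣAX̄ = (14000.00)(70.00) + (-804.25)(29.00) + (-1836.00)(92.00) = 787764.82 mm³
ΣAȲ = (14000.00)(50.00) + (-804.25)(63.00) + (-1836.00)(36.00) = 583236.39 mm³
X̄ = 787764.82 / 11359.75 = 69.35 mm
Ȳ = 583236.39 / 11359.75 = 51.34 mm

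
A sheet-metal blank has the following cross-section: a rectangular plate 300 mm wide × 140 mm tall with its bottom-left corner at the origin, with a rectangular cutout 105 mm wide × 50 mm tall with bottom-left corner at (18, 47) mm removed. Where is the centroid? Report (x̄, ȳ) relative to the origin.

x̄ = 161.36 mm, ȳ = 69.71 mm

plate: A = 300 × 140 = 42000.00, centroid at (150.00, 70.00).
hole: A = −(105 × 50) = -5250.00, centroid at (70.50, 72.00).
ΣA = 36750.00 mm²
ΣAx̄ = (42000.00)(150.00) + (-5250.00)(70.50) = 5929875.00 mm³
ΣAȳ = (42000.00)(70.00) + (-5250.00)(72.00) = 2562000.00 mm³
x̄ = 5929875.00 / 36750.00 = 161.36 mm
ȳ = 2562000.00 / 36750.00 = 69.71 mm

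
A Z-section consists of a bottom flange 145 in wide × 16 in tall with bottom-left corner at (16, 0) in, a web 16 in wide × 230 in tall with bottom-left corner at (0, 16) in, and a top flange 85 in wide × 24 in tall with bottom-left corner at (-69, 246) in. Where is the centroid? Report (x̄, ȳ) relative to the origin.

x̄ = 22.48 in, ȳ = 127.73 in

bottom flange: A = 145 × 16 = 2320.00, centroid at (88.50, 8.00).
web: A = 16 × 230 = 3680.00, centroid at (8.00, 131.00).
top flange: A = 85 × 24 = 2040.00, centroid at (-26.50, 258.00).
ΣA = 8040.00 in²
ΣAx̄ = (2320.00)(88.50) + (3680.00)(8.00) + (2040.00)(-26.50) = 180700.00 in³
ΣAȳ = (2320.00)(8.00) + (3680.00)(131.00) + (2040.00)(258.00) = 1026960.00 in³
x̄ = 180700.00 / 8040.00 = 22.48 in
ȳ = 1026960.00 / 8040.00 = 127.73 in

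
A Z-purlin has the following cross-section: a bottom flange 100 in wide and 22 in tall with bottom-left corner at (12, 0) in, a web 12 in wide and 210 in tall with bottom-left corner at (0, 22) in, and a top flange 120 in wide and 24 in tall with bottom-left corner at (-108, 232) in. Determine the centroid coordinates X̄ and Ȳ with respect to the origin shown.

Part | A | x̄ᵢ | ȳᵢ | A·x̄ᵢ | A·ȳᵢ
bottom flange | 2200.00 | 62.00 | 11.00 | 136400.00 | 24200.00
web | 2520.00 | 6.00 | 127.00 | 15120.00 | 320040.00
top flange | 2880.00 | -48.00 | 244.00 | -138240.00 | 702720.00
Σ | 7600.00 |  |  | 13280.00 | 1046960.00
X̄ = 13280.00 / 7600.00 = 1.75 in
Ȳ = 1046960.00 / 7600.00 = 137.76 in

X̄ = 1.75 in, Ȳ = 137.76 in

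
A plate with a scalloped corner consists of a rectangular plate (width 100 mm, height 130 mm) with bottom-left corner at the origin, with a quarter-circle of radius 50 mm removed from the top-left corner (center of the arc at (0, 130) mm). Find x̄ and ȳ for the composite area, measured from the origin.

x̄ = 55.12 mm, ȳ = 57.21 mm

Part | A | x̄ᵢ | ȳᵢ | A·x̄ᵢ | A·ȳᵢ
plate | 13000.00 | 50.00 | 65.00 | 650000.00 | 845000.00
removed quarter-circle | -1963.50 | 21.22 | 108.78 | -41666.67 | -213587.74
Σ | 11036.50 |  |  | 608333.33 | 631412.26
x̄ = 608333.33 / 11036.50 = 55.12 mm
ȳ = 631412.26 / 11036.50 = 57.21 mm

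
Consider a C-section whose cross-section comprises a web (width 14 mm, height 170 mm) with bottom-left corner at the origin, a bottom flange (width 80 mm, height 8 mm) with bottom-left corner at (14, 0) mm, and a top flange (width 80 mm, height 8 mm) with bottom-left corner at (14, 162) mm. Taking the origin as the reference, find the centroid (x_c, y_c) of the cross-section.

x_c = 23.44 mm, y_c = 85.00 mm

web: A = 14 × 170 = 2380.00, centroid at (7.00, 85.00).
bottom flange: A = 80 × 8 = 640.00, centroid at (54.00, 4.00).
top flange: A = 80 × 8 = 640.00, centroid at (54.00, 166.00).
ΣA = 3660.00 mm²
ΣAx_c = (2380.00)(7.00) + (640.00)(54.00) + (640.00)(54.00) = 85780.00 mm³
ΣAy_c = (2380.00)(85.00) + (640.00)(4.00) + (640.00)(166.00) = 311100.00 mm³
x_c = 85780.00 / 3660.00 = 23.44 mm
y_c = 311100.00 / 3660.00 = 85.00 mm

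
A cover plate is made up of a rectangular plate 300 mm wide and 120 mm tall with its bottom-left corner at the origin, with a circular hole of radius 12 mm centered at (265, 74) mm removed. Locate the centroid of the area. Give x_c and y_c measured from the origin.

x_c = 148.54 mm, y_c = 59.82 mm

plate: A = 300 × 120 = 36000.00, centroid at (150.00, 60.00).
hole: A = −π·12² = -452.39, centroid at (265.00, 74.00).
ΣA = 35547.61 mm²
ΣAx_c = (36000.00)(150.00) + (-452.39)(265.00) = 5280116.82 mm³
ΣAy_c = (36000.00)(60.00) + (-452.39)(74.00) = 2126523.19 mm³
x_c = 5280116.82 / 35547.61 = 148.54 mm
y_c = 2126523.19 / 35547.61 = 59.82 mm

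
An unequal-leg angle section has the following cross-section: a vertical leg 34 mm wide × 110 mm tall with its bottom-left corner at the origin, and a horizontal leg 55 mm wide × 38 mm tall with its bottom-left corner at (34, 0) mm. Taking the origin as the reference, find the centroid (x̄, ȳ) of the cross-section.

x̄ = 32.95 mm, ȳ = 42.09 mm

vertical leg: A = 34 × 110 = 3740.00, centroid at (17.00, 55.00).
horizontal leg: A = 55 × 38 = 2090.00, centroid at (61.50, 19.00).
ΣA = 5830.00 mm²
ΣAx̄ = (3740.00)(17.00) + (2090.00)(61.50) = 192115.00 mm³
ΣAȳ = (3740.00)(55.00) + (2090.00)(19.00) = 245410.00 mm³
x̄ = 192115.00 / 5830.00 = 32.95 mm
ȳ = 245410.00 / 5830.00 = 42.09 mm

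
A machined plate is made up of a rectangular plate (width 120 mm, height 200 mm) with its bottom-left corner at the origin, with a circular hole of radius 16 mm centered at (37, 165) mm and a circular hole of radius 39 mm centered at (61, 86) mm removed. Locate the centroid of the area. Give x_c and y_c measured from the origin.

plate: A = 120 × 200 = 24000.00, centroid at (60.00, 100.00).
hole 1: A = −π·16² = -804.25, centroid at (37.00, 165.00).
hole 2: A = −π·39² = -4778.36, centroid at (61.00, 86.00).
ΣA = 18417.39 mm², ΣAx_c = 1118762.73 mm³, ΣAy_c = 1856359.96 mm³.
x_c = 1118762.73/18417.39 = 60.74 mm; y_c = 1856359.96/18417.39 = 100.79 mm.

x_c = 60.74 mm, y_c = 100.79 mm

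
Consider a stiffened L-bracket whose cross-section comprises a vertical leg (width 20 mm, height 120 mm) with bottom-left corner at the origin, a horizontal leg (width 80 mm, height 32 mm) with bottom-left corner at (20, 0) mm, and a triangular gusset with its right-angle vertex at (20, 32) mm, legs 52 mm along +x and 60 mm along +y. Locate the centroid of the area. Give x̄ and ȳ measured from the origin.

x̄ = 36.17 mm, ȳ = 40.81 mm

vertical leg: A = 20 × 120 = 2400.00, centroid at (10.00, 60.00).
horizontal leg: A = 80 × 32 = 2560.00, centroid at (60.00, 16.00).
gusset: A = ½·52·60 = 1560.00, centroid at (37.33, 52.00).
ΣA = 6520.00 mm², ΣAx̄ = 235840.00 mm³, ΣAȳ = 266080.00 mm³.
x̄ = 235840.00/6520.00 = 36.17 mm; ȳ = 266080.00/6520.00 = 40.81 mm.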